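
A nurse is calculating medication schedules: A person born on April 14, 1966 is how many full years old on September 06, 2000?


Birth: 1966-04-14
Reference: 2000-09-06
Year difference: 2000 - 1966 = 34
Has birthday (04-14) occurred by 09-06? Yes
Age in full years: 34

34


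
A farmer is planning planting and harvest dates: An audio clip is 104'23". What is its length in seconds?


Minutes: 104
Seconds: 23
Convert minutes to seconds: 104 x 60 = 6240
Add remaining seconds: 6240 + 23 = 6263

6263


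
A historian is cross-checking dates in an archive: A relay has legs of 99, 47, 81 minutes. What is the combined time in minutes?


Durations: 99, 47, 81
Running sum: 99
+ 47 = 146
+ 81 = 227
Total duration: 227 minutes
That is 3 hours and 47 minutes

227


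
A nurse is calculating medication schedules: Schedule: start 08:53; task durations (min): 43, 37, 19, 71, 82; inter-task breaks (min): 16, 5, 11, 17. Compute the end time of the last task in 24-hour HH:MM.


Start: 08:53 = 533 min from midnight
  after task 1 (43 min): 09:36
  after break (16 min): 09:52
  after task 2 (37 min): 10:29
  after break (5 min): 10:34
  after task 3 (19 min): 10:53
  after break (11 min): 11:04
  after task 4 (71 min): 12:15
  after break (17 min): 12:32
  after task 5 (82 min): 13:54
Total elapsed: 301 minutes
End time: 13:54

13:54


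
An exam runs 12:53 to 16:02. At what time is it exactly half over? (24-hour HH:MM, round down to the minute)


Start time: 12:53 = 773 minutes from midnight
End time: 16:02 = 962 minutes from midnight
Sum: 773 + 962 = 1735
Midpoint: 1735 / 2 = 867 minutes
Convert: 867 / 60 = 14 hours, 27 minutes
Result: 14:27

14:27


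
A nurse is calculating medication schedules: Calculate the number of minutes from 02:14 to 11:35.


Start time: 02:14 = 134 minutes from midnight
End time: 11:35 = 695 minutes from midnight
Difference: 695 - 134 = 561 minutes
That is 9 hours and 21 minutes

561


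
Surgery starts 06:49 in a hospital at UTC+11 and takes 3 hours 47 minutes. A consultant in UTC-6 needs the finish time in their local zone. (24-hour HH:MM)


Start: 06:49 in UTC+11
Step 1 - add duration:
  minutes: 49 + 47 = 96 (carry 1h)
  hours: 6 + 3 + 1 = 10
  end in UTC+11: 10:36
Step 2 - convert UTC+11 -> UTC-6:
  offset difference: -6 - (11) = -17 hours
  10 + (-17) = -7 -> mod 24 = 17
Result: 17:36 in UTC-6

17:36


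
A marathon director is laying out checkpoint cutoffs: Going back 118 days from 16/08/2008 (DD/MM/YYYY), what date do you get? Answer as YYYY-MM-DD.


Start: 2008-08-16
Subtracting 118 days
Days already passed in August: 16
After going back through August: 102 more days to subtract
July 2008: 31 days, 71 remaining
June 2008: 30 days, 41 remaining
May 2008: 31 days, 10 remaining
April 2008 has 30 days, need 10
Result: 2008-04-20

2008-04-20


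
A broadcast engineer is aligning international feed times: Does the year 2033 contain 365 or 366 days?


Year: 2033
Check leap year rules:
Divisible by 4? No
2033 is not a leap year
Days: 365

365


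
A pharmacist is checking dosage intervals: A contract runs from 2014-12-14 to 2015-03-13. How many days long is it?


Start date: 2014-12-14
End date: 2015-03-13
Dec 2014: +18 days
Jan 2015: +31 days
Feb 2015: +28 days
Mar 2015: +12 days
Total: 89 days

89


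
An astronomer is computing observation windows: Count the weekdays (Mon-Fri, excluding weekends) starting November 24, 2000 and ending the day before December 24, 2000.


Start: 2000-11-24 (Friday)
End (exclusive): 2000-12-24 (Sunday)
Total calendar days: 30
Full weeks: 30 // 7 = 4 -> 20 weekdays
Remaining 2 days starting on Friday:
  Fri(w), Sat(-) -> 1 weekdays
Total business days: 20 + 1 = 21

21


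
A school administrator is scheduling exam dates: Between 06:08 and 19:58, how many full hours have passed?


Start: 06:08
End: 19:58
Hour difference: 19 - 6 = 13 hours
Minute difference: 58 - 8 = 50 minutes
Total minutes: 830
Complete hours: 830 / 60 = 13 (remainder 50)

13


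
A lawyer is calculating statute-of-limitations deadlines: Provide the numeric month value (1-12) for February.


Calendar month order:
1. January
2. February <--
3. March
February is month number 2

2


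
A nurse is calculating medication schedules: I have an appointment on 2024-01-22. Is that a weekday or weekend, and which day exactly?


Date: 2024-01-22
January 1, 2024 is a Monday
Day of year: 22
Offset from Jan 1: 21 days
21 mod 7 = 0
Result: Monday

Monday


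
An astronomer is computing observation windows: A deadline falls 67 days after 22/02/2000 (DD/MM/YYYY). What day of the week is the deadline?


Start: 2000-02-22 (Tuesday)
Step 1 - find target date: add 67 days
  2000-02-22 + 67 days = 2000-04-29
Step 2 - day of week:
  67 mod 7 = 4
  Tuesday + 4 days -> Saturday
Result: Saturday (2000-04-29)

Saturday


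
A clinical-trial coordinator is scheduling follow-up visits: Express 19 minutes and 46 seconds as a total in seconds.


Minutes: 19
Seconds: 46
Convert minutes to seconds: 19 x 60 = 1140
Add remaining seconds: 1140 + 46 = 1186

1186


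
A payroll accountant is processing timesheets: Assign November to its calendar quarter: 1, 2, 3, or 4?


Month: November (month 11)
Q1: January-March (months 1-3)
Q2: April-June (months 4-6)
Q3: July-September (months 7-9)
Q4: October-December (months 10-12)
Month 11 falls in Q4

4


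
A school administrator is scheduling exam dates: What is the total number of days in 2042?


Year: 2042
Check leap year rules:
Divisible by 4? No
2042 is not a leap year
Days: 365

365


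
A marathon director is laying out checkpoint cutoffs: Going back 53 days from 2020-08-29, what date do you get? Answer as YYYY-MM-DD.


Start: 2020-08-29
Subtracting 53 days
Days already passed in August: 29
After going back through August: 24 more days to subtract
July 2020 has 31 days, need 24
Result: 2020-07-07

2020-07-07


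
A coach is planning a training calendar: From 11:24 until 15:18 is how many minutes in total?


Start time: 11:24 = 684 minutes from midnight
End time: 15:18 = 918 minutes from midnight
Difference: 918 - 684 = 234 minutes
That is 3 hours and 54 minutes

234


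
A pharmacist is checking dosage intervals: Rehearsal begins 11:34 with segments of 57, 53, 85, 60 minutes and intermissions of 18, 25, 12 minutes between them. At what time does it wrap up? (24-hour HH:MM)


Start: 11:34 = 694 min from midnight
  after task 1 (57 min): 12:31
  after break (18 min): 12:49
  after task 2 (53 min): 13:42
  after break (25 min): 14:07
  after task 3 (85 min): 15:32
  after break (12 min): 15:44
  after task 4 (60 min): 16:44
Total elapsed: 310 minutes
End time: 16:44

16:44


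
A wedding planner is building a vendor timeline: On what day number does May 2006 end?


Month: May
Year: 2006
May is a 31-day month
Total: 31 days

31


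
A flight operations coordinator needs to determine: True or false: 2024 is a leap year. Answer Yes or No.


Year: 2024
Divisible by 4? 2024 / 4 = 506.0 -> Yes
Divisible by 100? 2024 / 100 = 20.24 -> No
Divisible by 4 but not 100, so it IS a leap year

Yes


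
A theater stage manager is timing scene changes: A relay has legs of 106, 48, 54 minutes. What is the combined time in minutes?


Durations: 106, 48, 54
Running sum: 106
+ 48 = 154
+ 54 = 208
Total duration: 208 minutes
That is 3 hours and 28 minutes

208


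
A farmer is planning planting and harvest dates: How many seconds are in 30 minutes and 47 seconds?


Minutes: 30
Extra seconds: 47
Seconds per minute: 60
Minutes to seconds: 30 x 60 = 1800
Total: 1800 + 47 = 1847

1847


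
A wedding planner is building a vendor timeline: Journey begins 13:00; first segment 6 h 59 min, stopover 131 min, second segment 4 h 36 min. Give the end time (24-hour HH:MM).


Depart: 13:00
Leg 1: +419 min -> 19:59
Layover: +131 min -> 22:10
Leg 2: +276 min -> 02:46
Total travel: 826 minutes = 13h 46m
Arrival: 02:46

02:46


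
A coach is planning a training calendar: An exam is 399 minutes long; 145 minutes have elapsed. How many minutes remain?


Total budget: 399 minutes
Time used: 145 minutes
Remaining: 399 - 145 = 254 minutes
Percent used: 36.3%
Percent remaining: 63.7%

254


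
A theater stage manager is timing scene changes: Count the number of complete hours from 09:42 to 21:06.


Start: 09:42
End: 21:06
Hour difference: 21 - 9 = 12 hours
Minute difference: 6 - 42 = -36 minutes
Total minutes: 684
Complete hours: 684 / 60 = 11 (remainder 24)

11


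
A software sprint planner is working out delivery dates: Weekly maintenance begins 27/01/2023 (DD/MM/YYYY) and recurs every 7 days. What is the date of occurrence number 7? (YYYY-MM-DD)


First occurrence: 2023-01-27 (occurrence 1)
Each occurrence is 7 days after the previous.
Occurrence 7 is 6 weeks after the first.
6 weeks = 42 days
2023-01-27 + 42 days = 2023-03-10

2023-03-10


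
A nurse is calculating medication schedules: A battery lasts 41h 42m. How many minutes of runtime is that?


Hours: 41
Extra minutes: 42
Minutes per hour: 60
Hours to minutes: 41 x 60 = 2460
Total: 2460 + 42 = 2502

2502


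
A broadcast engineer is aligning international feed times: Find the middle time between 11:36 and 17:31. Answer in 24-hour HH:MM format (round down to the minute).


Start time: 11:36 = 696 minutes from midnight
End time: 17:31 = 1051 minutes from midnight
Sum: 696 + 1051 = 1747
Midpoint: 1747 / 2 = 873 minutes
Convert: 873 / 60 = 14 hours, 33 minutes
Result: 14:33

14:33


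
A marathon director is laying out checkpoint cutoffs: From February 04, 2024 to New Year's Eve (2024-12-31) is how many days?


Start: February 04, 2024
End: December 31, 2024
Days left in February: 25
March: 31
April: 30
May: 31
June: 30
... plus remaining months
Sum of remaining months: 306
Total: 25 + 306 = 331

331


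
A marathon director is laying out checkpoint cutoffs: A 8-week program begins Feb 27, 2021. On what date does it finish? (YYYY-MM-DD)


Start: 2021-02-27
Weeks to add: 8
Convert to days: 8 x 7 = 56 days
Add 56 days to 2021-02-27
Result: 2021-04-24

2021-04-24


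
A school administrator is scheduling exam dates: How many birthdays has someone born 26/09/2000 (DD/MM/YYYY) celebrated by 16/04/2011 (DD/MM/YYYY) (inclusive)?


Birth: 2000-09-26
Reference: 2011-04-16
Year difference: 2011 - 2000 = 11
Has birthday (09-26) occurred by 04-16? No
Birthday not yet reached this year -> subtract 1
Age in full years: 10

10


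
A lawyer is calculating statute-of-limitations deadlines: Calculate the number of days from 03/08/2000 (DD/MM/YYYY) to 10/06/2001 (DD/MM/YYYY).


Start date: 2000-08-03
End date: 2001-06-10
Aug 2000: +29 days
Sep 2000: +30 days
Oct 2000: +31 days
... (8 more months)
Total: 311 days

311


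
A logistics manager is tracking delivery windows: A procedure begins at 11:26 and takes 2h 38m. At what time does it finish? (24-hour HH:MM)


Start time: 11:26
Adding: 2 hours 38 minutes
Minutes: 26 + 38 = 64
Minute overflow: 64 >= 60, so carry 1 hour, minutes = 4
Hours: 11 + 2 + 1 = 14
Result: 14:04

14:04


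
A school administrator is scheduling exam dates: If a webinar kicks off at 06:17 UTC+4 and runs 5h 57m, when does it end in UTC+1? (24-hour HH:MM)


Start: 06:17 in UTC+4
Step 1 - add duration:
  minutes: 17 + 57 = 74 (carry 1h)
  hours: 6 + 5 + 1 = 12
  end in UTC+4: 12:14
Step 2 - convert UTC+4 -> UTC+1:
  offset difference: 1 - (4) = -3 hours
  12 + (-3) = 9 -> mod 24 = 9
Result: 09:14 in UTC+1

09:14


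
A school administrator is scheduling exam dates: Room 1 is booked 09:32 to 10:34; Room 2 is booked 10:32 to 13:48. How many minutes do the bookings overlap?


Interval A: [572, 634] minutes from midnight
Interval B: [632, 828] minutes from midnight
Overlap start = max(572, 632) = 632
Overlap end = min(634, 828) = 634
Overlap = 634 - 632 = 2 minutes

2


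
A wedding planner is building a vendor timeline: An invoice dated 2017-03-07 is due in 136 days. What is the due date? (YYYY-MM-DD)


Start: 2017-03-07
Adding 136 days
Days remaining in March: 24
After March: 112 days still to add
April 2017: 30 days, 82 remaining
May 2017: 31 days, 51 remaining
June 2017: 30 days, 21 remaining
July 2017 has 31 days, need 21
Result: 2017-07-21

2017-07-21


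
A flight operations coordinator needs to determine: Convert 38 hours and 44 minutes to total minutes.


Hours: 38
Minutes: 44
Convert hours to minutes: 38 x 60 = 2280
Add remaining minutes: 2280 + 44 = 2324

2324


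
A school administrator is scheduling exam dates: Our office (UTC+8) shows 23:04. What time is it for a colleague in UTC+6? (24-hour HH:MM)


Local time: 23:04 at UTC+8 (offset 8h)
Target zone: UTC+6 (offset 6h)
Difference: 6 - (8) = -2 hours
Calculation: 23 + (-2) = 21
Result: 21:04

21:04


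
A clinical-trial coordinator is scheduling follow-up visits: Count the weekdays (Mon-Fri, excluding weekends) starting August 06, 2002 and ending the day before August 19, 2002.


Start: 2002-08-06 (Tuesday)
End (exclusive): 2002-08-19 (Monday)
Total calendar days: 13
Full weeks: 13 // 7 = 1 -> 5 weekdays
Remaining 6 days starting on Tuesday:
  Tue(w), Wed(w), Thu(w), Fri(w), Sat(-), Sun(-) -> 4 weekdays
Total business days: 5 + 4 = 9

9


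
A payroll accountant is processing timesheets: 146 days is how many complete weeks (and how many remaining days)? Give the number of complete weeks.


Total days: 146
Days per week: 7
Division: 146 / 7 = 20 remainder 6
Complete weeks: 20
Remaining days: 6

20


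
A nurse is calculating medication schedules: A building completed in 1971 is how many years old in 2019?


Birth year: 1971
Current year: 2019
Age = current year - birth year
Age = 2019 - 1971 = 48

48


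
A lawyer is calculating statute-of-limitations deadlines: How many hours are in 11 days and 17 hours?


Days: 11
Extra hours: 17
Hours per day: 24
Days to hours: 11 x 24 = 264
Total: 264 + 17 = 281

281


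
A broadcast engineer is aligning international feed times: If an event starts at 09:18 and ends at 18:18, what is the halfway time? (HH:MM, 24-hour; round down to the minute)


Start time: 09:18 = 558 minutes from midnight
End time: 18:18 = 1098 minutes from midnight
Sum: 558 + 1098 = 1656
Midpoint: 1656 / 2 = 828 minutes
Convert: 828 / 60 = 13 hours, 48 minutes
Result: 13:48

13:48


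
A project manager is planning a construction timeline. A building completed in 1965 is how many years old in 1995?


Birth year: 1965
Current year: 1995
Age = current year - birth year
Age = 1995 - 1965 = 30

30


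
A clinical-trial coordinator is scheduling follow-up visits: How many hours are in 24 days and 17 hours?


Days: 24
Extra hours: 17
Hours per day: 24
Days to hours: 24 x 24 = 576
Total: 576 + 17 = 593

593


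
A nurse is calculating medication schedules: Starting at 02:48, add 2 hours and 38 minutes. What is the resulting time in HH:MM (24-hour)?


Start time: 02:48
Adding: 2 hours 38 minutes
Minutes: 48 + 38 = 86
Minute overflow: 86 >= 60, so carry 1 hour, minutes = 26
Hours: 2 + 2 + 1 = 5
Result: 05:26

05:26


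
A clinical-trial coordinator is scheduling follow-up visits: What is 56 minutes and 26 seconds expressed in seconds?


Minutes: 56
Extra seconds: 26
Seconds per minute: 60
Minutes to seconds: 56 x 60 = 3360
Total: 3360 + 26 = 3386

3386


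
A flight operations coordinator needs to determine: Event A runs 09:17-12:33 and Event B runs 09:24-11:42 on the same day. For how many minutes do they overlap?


Interval A: [557, 753] minutes from midnight
Interval B: [564, 702] minutes from midnight
Overlap start = max(557, 564) = 564
Overlap end = min(753, 702) = 702
Overlap = 702 - 564 = 138 minutes

138


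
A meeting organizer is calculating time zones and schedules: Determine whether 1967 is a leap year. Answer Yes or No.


Year: 1967
Divisible by 4? 1967 / 4 = 491.75 -> No
Not divisible by 4, so NOT a leap year

No


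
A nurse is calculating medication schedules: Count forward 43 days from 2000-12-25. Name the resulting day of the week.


Start: 2000-12-25 (Monday)
Step 1 - find target date: add 43 days
  2000-12-25 + 43 days = 2001-02-06
Step 2 - day of week:
  43 mod 7 = 1
  Monday + 1 days -> Tuesday
Result: Tuesday (2001-02-06)

Tuesday


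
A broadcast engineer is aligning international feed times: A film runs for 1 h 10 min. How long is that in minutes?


Hours: 1
Minutes: 10
Convert hours to minutes: 1 x 60 = 60
Add remaining minutes: 60 + 10 = 70

70


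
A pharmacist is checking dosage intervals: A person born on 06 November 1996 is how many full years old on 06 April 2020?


Birth: 1996-11-06
Reference: 2020-04-06
Year difference: 2020 - 1996 = 24
Has birthday (11-06) occurred by 04-06? No
Birthday not yet reached this year -> subtract 1
Age in full years: 23

23


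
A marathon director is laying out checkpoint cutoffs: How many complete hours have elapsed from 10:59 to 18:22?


Start: 10:59
End: 18:22
Hour difference: 18 - 10 = 8 hours
Minute difference: 22 - 59 = -37 minutes
Total minutes: 443
Complete hours: 443 / 60 = 7 (remainder 23)

7


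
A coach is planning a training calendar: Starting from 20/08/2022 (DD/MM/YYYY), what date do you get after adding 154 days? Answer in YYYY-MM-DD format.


Start: 2022-08-20
Adding 154 days
Days remaining in August: 11
After August: 143 days still to add
September 2022: 30 days, 113 remaining
October 2022: 31 days, 82 remaining
November 2022: 30 days, 52 remaining
December 2022: 31 days, 21 remaining
Result: 2023-01-21

2023-01-21


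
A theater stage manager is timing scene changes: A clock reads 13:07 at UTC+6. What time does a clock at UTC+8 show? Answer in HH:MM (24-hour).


Local time: 13:07 at UTC+6 (offset 6h)
Target zone: UTC+8 (offset 8h)
Difference: 8 - (6) = 2 hours
Calculation: 13 + (2) = 15
Result: 15:07

15:07


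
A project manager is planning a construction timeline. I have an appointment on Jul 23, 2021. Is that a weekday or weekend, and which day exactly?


Date: 2021-07-23
January 1, 2021 is a Friday
Day of year: 204
Offset from Jan 1: 203 days
203 mod 7 = 0
Result: Friday

Friday


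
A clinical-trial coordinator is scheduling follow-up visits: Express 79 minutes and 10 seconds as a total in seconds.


Minutes: 79
Seconds: 10
Convert minutes to seconds: 79 x 60 = 4740
Add remaining seconds: 4740 + 10 = 4750

4750


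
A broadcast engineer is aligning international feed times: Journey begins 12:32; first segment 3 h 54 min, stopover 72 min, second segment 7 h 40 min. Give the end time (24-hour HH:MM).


Depart: 12:32
Leg 1: +234 min -> 16:26
Layover: +72 min -> 17:38
Leg 2: +460 min -> 01:18
Total travel: 766 minutes = 12h 46m
Arrival: 01:18

01:18


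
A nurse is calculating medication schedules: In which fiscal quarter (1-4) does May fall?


Month: May (month 5)
Q1: January-March (months 1-3)
Q2: April-June (months 4-6)
Q3: July-September (months 7-9)
Q4: October-December (months 10-12)
Month 5 falls in Q2

2


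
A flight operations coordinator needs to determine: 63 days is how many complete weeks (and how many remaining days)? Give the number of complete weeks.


Total days: 63
Days per week: 7
Division: 63 / 7 = 9 remainder 0
Complete weeks: 9
Remaining days: 0

9


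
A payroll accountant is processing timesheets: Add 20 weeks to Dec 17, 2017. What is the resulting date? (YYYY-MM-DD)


Start: 2017-12-17
Weeks to add: 20
Convert to days: 20 x 7 = 140 days
Add 140 days to 2017-12-17
Result: 2018-05-06

2018-05-06


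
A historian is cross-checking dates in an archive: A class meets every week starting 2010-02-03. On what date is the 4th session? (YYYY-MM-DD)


First occurrence: 2010-02-03 (occurrence 1)
Each occurrence is 7 days after the previous.
Occurrence 4 is 3 weeks after the first.
3 weeks = 21 days
2010-02-03 + 21 days = 2010-02-24

2010-02-24


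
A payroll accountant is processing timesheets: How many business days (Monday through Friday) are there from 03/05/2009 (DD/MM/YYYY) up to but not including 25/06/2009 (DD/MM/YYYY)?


Start: 2009-05-03 (Sunday)
End (exclusive): 2009-06-25 (Thursday)
Total calendar days: 53
Full weeks: 53 // 7 = 7 -> 35 weekdays
Remaining 4 days starting on Sunday:
  Sun(-), Mon(w), Tue(w), Wed(w) -> 3 weekdays
Total business days: 35 + 3 = 38

38


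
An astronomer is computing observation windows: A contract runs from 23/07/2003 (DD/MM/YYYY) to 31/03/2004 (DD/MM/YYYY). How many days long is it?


Start date: 2003-07-23
End date: 2004-03-31
Jul 2003: +9 days
Aug 2003: +31 days
Sep 2003: +30 days
... (6 more months)
Total: 252 days

252


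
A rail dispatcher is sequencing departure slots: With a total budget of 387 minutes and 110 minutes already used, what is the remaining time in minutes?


Total budget: 387 minutes
Time used: 110 minutes
Remaining: 387 - 110 = 277 minutes
Percent used: 28.4%
Percent remaining: 71.6%

277


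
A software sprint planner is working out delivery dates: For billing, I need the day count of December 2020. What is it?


Month: December
Year: 2020
December is a 31-day month
Total: 31 days

31


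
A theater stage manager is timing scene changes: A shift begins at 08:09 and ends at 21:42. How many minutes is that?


Start time: 08:09 = 489 minutes from midnight
End time: 21:42 = 1302 minutes from midnight
Difference: 1302 - 489 = 813 minutes
That is 13 hours and 33 minutes

813


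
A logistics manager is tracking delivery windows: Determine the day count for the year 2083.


Year: 2083
Check leap year rules:
Divisible by 4? No
2083 is not a leap year
Days: 365

365


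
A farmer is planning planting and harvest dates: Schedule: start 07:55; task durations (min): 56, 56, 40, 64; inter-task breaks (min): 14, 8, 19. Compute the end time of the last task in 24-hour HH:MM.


Start: 07:55 = 475 min from midnight
  after task 1 (56 min): 08:51
  after break (14 min): 09:05
  after task 2 (56 min): 10:01
  after break (8 min): 10:09
  after task 3 (40 min): 10:49
  after break (19 min): 11:08
  after task 4 (64 min): 12:12
Total elapsed: 257 minutes
End time: 12:12

12:12


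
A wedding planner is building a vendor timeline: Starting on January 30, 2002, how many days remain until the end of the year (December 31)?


Start: January 30, 2002
End: December 31, 2002
Days left in January: 1
February: 28
March: 31
April: 30
May: 31
... plus remaining months
Sum of remaining months: 334
Total: 1 + 334 = 335

335


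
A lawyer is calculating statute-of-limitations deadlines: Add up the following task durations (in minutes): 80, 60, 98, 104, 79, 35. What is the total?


Durations: 80, 60, 98, 104, 79, 35
Running sum: 80
+ 60 = 140
+ 98 = 238
+ 104 = 342
+ 79 = 421
+ 35 = 456
Total duration: 456 minutes
That is 7 hours and 36 minutes

456


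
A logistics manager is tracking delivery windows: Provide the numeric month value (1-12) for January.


Calendar month order:
1. January <--
2. February
January is month number 1

1


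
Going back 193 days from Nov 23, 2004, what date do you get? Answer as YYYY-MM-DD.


Start: 2004-11-23
Subtracting 193 days
Days already passed in November: 23
After going back through November: 170 more days to subtract
October 2004: 31 days, 139 remaining
September 2004: 30 days, 109 remaining
August 2004: 31 days, 78 remaining
July 2004: 31 days, 47 remaining
Result: 2004-05-14

2004-05-14


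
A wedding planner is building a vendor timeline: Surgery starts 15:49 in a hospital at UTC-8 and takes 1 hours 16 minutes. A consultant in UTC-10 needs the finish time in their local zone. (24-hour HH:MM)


Start: 15:49 in UTC-8
Step 1 - add duration:
  minutes: 49 + 16 = 65 (carry 1h)
  hours: 15 + 1 + 1 = 17
  end in UTC-8: 17:05
Step 2 - convert UTC-8 -> UTC-10:
  offset difference: -10 - (-8) = -2 hours
  17 + (-2) = 15 -> mod 24 = 15
Result: 15:05 in UTC-10

15:05


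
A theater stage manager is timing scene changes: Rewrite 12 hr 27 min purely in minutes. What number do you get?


Hours: 12
Extra minutes: 27
Minutes per hour: 60
Hours to minutes: 12 x 60 = 720
Total: 720 + 27 = 747

747


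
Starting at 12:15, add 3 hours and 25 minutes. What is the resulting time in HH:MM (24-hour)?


Start time: 12:15
Adding: 3 hours 25 minutes
Minutes: 15 + 25 = 40
Hours: 12 + 3 + 0 = 15
Result: 15:40

15:40


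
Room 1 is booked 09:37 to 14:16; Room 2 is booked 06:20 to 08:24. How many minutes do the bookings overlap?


Interval A: [577, 856] minutes from midnight
Interval B: [380, 504] minutes from midnight
Overlap start = max(577, 380) = 577
Overlap end = min(856, 504) = 504
End <= start, so the intervals do not overlap: 0 minutes

0


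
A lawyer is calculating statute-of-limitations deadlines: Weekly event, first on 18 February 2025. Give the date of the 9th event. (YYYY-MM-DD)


First occurrence: 2025-02-18 (occurrence 1)
Each occurrence is 7 days after the previous.
Occurrence 9 is 8 weeks after the first.
8 weeks = 56 days
2025-02-18 + 56 days = 2025-04-15

2025-04-15


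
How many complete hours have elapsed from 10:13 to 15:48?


Start: 10:13
End: 15:48
Hour difference: 15 - 10 = 5 hours
Minute difference: 48 - 13 = 35 minutes
Total minutes: 335
Complete hours: 335 / 60 = 5 (remainder 35)

5


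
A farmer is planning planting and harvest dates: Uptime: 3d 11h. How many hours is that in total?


Days: 3
Extra hours: 11
Hours per day: 24
Days to hours: 3 x 24 = 72
Total: 72 + 11 = 83

83


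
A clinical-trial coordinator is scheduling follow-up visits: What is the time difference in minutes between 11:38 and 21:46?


Start time: 11:38 = 698 minutes from midnight
End time: 21:46 = 1306 minutes from midnight
Difference: 1306 - 698 = 608 minutes
That is 10 hours and 8 minutes

608


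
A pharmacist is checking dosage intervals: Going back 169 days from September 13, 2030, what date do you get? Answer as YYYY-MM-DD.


Start: 2030-09-13
Subtracting 169 days
Days already passed in September: 13
After going back through September: 156 more days to subtract
August 2030: 31 days, 125 remaining
July 2030: 31 days, 94 remaining
June 2030: 30 days, 64 remaining
May 2030: 31 days, 33 remaining
Result: 2030-03-28

2030-03-28


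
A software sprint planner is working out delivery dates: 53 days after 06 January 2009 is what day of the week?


Start: 2009-01-06 (Tuesday)
Step 1 - find target date: add 53 days
  2009-01-06 + 53 days = 2009-02-28
Step 2 - day of week:
  53 mod 7 = 4
  Tuesday + 4 days -> Saturday
Result: Saturday (2009-02-28)

Saturday


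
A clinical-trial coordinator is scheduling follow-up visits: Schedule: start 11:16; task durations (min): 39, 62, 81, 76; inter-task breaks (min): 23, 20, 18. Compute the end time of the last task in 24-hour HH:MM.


Start: 11:16 = 676 min from midnight
  after task 1 (39 min): 11:55
  after break (23 min): 12:18
  after task 2 (62 min): 13:20
  after break (20 min): 13:40
  after task 3 (81 min): 15:01
  after break (18 min): 15:19
  after task 4 (76 min): 16:35
Total elapsed: 319 minutes
End time: 16:35

16:35


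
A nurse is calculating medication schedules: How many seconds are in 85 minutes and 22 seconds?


Minutes: 85
Seconds: 22
Convert minutes to seconds: 85 x 60 = 5100
Add remaining seconds: 5100 + 22 = 5122

5122


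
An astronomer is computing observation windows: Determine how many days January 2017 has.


Month: January
Year: 2017
January is a 31-day month
Total: 31 days

31


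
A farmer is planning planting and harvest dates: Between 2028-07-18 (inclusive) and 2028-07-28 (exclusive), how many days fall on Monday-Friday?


Start: 2028-07-18 (Tuesday)
End (exclusive): 2028-07-28 (Friday)
Total calendar days: 10
Full weeks: 10 // 7 = 1 -> 5 weekdays
Remaining 3 days starting on Tuesday:
  Tue(w), Wed(w), Thu(w) -> 3 weekdays
Total business days: 5 + 3 = 8

8


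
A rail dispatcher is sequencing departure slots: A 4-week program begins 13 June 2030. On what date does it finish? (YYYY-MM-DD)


Start: 2030-06-13
Weeks to add: 4
Convert to days: 4 x 7 = 28 days
Add 28 days to 2030-06-13
Result: 2030-07-11

2030-07-11


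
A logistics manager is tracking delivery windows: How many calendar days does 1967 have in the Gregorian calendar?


Year: 1967
Check leap year rules:
Divisible by 4? No
1967 is not a leap year
Days: 365

365


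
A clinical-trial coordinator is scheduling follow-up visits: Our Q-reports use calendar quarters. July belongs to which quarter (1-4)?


Month: July (month 7)
Q1: January-March (months 1-3)
Q2: April-June (months 4-6)
Q3: July-September (months 7-9)
Q4: October-December (months 10-12)
Month 7 falls in Q3

3


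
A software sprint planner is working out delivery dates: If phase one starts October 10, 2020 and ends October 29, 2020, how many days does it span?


Start date: 2020-10-10
End date: 2020-10-29
Oct 2020: +19 days
Total: 19 days

19


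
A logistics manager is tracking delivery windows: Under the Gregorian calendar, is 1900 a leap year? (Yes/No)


Year: 1900
Divisible by 4? 1900 / 4 = 475.0 -> Yes
Divisible by 100? 1900 / 100 = 19.0 -> Yes
Divisible by 400? 1900 / 400 = 4.75 -> No
Divisible by 100 but not 400, so NOT a leap year

No


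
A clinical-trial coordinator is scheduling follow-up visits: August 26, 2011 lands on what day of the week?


Date: 2011-08-26
January 1, 2011 is a Saturday
Day of year: 238
Offset from Jan 1: 237 days
237 mod 7 = 6
Result: Friday

Friday


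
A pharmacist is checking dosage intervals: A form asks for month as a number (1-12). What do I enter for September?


Calendar month order:
8. August
9. September <--
10. October
September is month number 9

9


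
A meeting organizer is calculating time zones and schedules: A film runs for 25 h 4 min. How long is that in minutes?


Hours: 25
Minutes: 4
Convert hours to minutes: 25 x 60 = 1500
Add remaining minutes: 1500 + 4 = 1504

1504


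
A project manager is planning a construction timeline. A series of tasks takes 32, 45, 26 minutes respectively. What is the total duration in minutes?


Durations: 32, 45, 26
Running sum: 32
+ 45 = 77
+ 26 = 103
Total duration: 103 minutes
That is 1 hours and 43 minutes

103


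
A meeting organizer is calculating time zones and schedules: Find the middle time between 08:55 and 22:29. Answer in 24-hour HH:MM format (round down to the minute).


Start time: 08:55 = 535 minutes from midnight
End time: 22:29 = 1349 minutes from midnight
Sum: 535 + 1349 = 1884
Midpoint: 1884 / 2 = 942 minutes
Convert: 942 / 60 = 15 hours, 42 minutes
Result: 15:42

15:42


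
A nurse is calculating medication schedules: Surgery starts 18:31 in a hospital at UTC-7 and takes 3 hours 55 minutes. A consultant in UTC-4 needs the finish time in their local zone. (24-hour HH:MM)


Start: 18:31 in UTC-7
Step 1 - add duration:
  minutes: 31 + 55 = 86 (carry 1h)
  hours: 18 + 3 + 1 = 22
  end in UTC-7: 22:26
Step 2 - convert UTC-7 -> UTC-4:
  offset difference: -4 - (-7) = 3 hours
  22 + (3) = 25 -> mod 24 = 1
Result: 01:26 in UTC-4

01:26


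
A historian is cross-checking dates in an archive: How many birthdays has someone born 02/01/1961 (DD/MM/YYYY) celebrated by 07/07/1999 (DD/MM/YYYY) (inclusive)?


Birth: 1961-01-02
Reference: 1999-07-07
Year difference: 1999 - 1961 = 38
Has birthday (01-02) occurred by 07-07? Yes
Age in full years: 38

38


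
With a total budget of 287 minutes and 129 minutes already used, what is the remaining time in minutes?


Total budget: 287 minutes
Time used: 129 minutes
Remaining: 287 - 129 = 158 minutes
Percent used: 44.9%
Percent remaining: 55.1%

158


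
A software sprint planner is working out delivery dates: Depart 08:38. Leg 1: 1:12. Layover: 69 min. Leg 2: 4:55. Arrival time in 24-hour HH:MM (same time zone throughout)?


Depart: 08:38
Leg 1: +72 min -> 09:50
Layover: +69 min -> 10:59
Leg 2: +295 min -> 15:54
Total travel: 436 minutes = 7h 16m
Arrival: 15:54

15:54


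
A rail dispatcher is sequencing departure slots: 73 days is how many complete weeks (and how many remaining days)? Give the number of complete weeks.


Total days: 73
Days per week: 7
Division: 73 / 7 = 10 remainder 3
Complete weeks: 10
Remaining days: 3

10


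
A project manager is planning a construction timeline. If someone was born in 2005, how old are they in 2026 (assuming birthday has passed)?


Birth year: 2005
Current year: 2026
Age = current year - birth year
Age = 2026 - 2005 = 21

21


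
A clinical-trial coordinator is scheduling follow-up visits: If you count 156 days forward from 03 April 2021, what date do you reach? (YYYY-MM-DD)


Start: 2021-04-03
Adding 156 days
Days remaining in April: 27
After April: 129 days still to add
May 2021: 31 days, 98 remaining
June 2021: 30 days, 68 remaining
July 2021: 31 days, 37 remaining
August 2021: 31 days, 6 remaining
Result: 2021-09-06

2021-09-06


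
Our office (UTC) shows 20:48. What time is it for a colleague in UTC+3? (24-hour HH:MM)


Local time: 20:48 at UTC (offset 0h)
Target zone: UTC+3 (offset 3h)
Difference: 3 - (0) = 3 hours
Calculation: 20 + (3) = 23
Result: 23:48

23:48


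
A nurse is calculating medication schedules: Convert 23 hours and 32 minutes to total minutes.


Hours: 23
Extra minutes: 32
Minutes per hour: 60
Hours to minutes: 23 x 60 = 1380
Total: 1380 + 32 = 1412

1412


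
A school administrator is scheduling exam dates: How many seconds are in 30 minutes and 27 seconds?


Minutes: 30
Extra seconds: 27
Seconds per minute: 60
Minutes to seconds: 30 x 60 = 1800
Total: 1800 + 27 = 1827

1827


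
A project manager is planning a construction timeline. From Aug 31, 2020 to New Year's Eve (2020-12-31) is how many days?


Start: August 31, 2020
End: December 31, 2020
Days left in August: 0
September: 30
October: 31
November: 30
December: 31
Sum of remaining months: 122
Total: 0 + 122 = 122

122


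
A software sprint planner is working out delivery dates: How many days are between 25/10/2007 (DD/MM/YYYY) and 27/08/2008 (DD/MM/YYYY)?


Start date: 2007-10-25
End date: 2008-08-27
Oct 2007: +7 days
Nov 2007: +30 days
Dec 2007: +31 days
... (8 more months)
Total: 307 days

307


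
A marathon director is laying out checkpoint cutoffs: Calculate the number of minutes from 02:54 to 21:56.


Start time: 02:54 = 174 minutes from midnight
End time: 21:56 = 1316 minutes from midnight
Difference: 1316 - 174 = 1142 minutes
That is 19 hours and 2 minutes

1142


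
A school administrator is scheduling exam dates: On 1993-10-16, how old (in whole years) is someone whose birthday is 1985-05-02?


Birth: 1985-05-02
Reference: 1993-10-16
Year difference: 1993 - 1985 = 8
Has birthday (05-02) occurred by 10-16? Yes
Age in full years: 8

8


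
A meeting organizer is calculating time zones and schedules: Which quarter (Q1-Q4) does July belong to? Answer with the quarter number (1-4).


Month: July (month 7)
Q1: January-March (months 1-3)
Q2: April-June (months 4-6)
Q3: July-September (months 7-9)
Q4: October-December (months 10-12)
Month 7 falls in Q3

3


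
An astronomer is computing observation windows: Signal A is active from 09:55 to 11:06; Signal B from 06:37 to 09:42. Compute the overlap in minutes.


Interval A: [595, 666] minutes from midnight
Interval B: [397, 582] minutes from midnight
Overlap start = max(595, 397) = 595
Overlap end = min(666, 582) = 582
End <= start, so the intervals do not overlap: 0 minutes

0


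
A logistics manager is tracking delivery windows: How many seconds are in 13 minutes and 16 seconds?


Minutes: 13
Seconds: 16
Convert minutes to seconds: 13 x 60 = 780
Add remaining seconds: 780 + 16 = 796

796


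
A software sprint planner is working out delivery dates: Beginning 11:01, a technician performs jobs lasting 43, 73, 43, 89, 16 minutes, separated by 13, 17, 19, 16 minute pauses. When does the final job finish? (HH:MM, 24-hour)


Start: 11:01 = 661 min from midnight
  after task 1 (43 min): 11:44
  after break (13 min): 11:57
  after task 2 (73 min): 13:10
  after break (17 min): 13:27
  after task 3 (43 min): 14:10
  after break (19 min): 14:29
  after task 4 (89 min): 15:58
  after break (16 min): 16:14
  after task 5 (16 min): 16:30
Total elapsed: 329 minutes
End time: 16:30

16:30


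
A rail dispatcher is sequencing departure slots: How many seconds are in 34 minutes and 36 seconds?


Minutes: 34
Extra seconds: 36
Seconds per minute: 60
Minutes to seconds: 34 x 60 = 2040
Total: 2040 + 36 = 2076

2076


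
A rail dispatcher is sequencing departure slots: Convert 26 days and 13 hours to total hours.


Days: 26
Extra hours: 13
Hours per day: 24
Days to hours: 26 x 24 = 624
Total: 624 + 13 = 637

637


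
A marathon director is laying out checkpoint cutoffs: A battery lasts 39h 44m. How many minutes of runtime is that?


Hours: 39
Extra minutes: 44
Minutes per hour: 60
Hours to minutes: 39 x 60 = 2340
Total: 2340 + 44 = 2384

2384


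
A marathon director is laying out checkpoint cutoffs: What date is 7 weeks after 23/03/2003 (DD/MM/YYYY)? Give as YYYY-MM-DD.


Start: 2003-03-23
Weeks to add: 7
Convert to days: 7 x 7 = 49 days
Add 49 days to 2003-03-23
Result: 2003-05-11

2003-05-11


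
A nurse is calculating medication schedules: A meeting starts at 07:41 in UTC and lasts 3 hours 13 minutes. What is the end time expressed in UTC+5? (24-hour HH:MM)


Start: 07:41 in UTC
Step 1 - add duration:
  minutes: 41 + 13 = 54
  hours: 7 + 3 + 0 = 10
  end in UTC: 10:54
Step 2 - convert UTC -> UTC+5:
  offset difference: 5 - (0) = 5 hours
  10 + (5) = 15 -> mod 24 = 15
Result: 15:54 in UTC+5

15:54


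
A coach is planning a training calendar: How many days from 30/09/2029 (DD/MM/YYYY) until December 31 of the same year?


Start: September 30, 2029
End: December 31, 2029
Days left in September: 0
October: 31
November: 30
December: 31
Sum of remaining months: 92
Total: 0 + 92 = 92

92


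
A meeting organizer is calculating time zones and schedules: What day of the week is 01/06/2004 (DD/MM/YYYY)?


Date: 2004-06-01
January 1, 2004 is a Thursday
Day of year: 153
Offset from Jan 1: 152 days
152 mod 7 = 5
Result: Tuesday

Tuesday


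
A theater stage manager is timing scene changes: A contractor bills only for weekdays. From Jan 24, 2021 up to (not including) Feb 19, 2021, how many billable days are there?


Start: 2021-01-24 (Sunday)
End (exclusive): 2021-02-19 (Friday)
Total calendar days: 26
Full weeks: 26 // 7 = 3 -> 15 weekdays
Remaining 5 days starting on Sunday:
  Sun(-), Mon(w), Tue(w), Wed(w), Thu(w) -> 4 weekdays
Total business days: 15 + 4 = 19

19


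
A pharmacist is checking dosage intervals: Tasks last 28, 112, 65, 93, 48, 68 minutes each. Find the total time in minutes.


Durations: 28, 112, 65, 93, 48, 68
Running sum: 28
+ 112 = 140
+ 65 = 205
+ 93 = 298
+ 48 = 346
+ 68 = 414
Total duration: 414 minutes
That is 6 hours and 54 minutes

414


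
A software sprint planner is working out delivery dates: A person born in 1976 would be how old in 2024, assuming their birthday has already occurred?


Birth year: 1976
Current year: 2024
Age = current year - birth year
Age = 2024 - 1976 = 48

48


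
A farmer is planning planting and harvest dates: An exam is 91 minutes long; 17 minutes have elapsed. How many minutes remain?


Total budget: 91 minutes
Time used: 17 minutes
Remaining: 91 - 17 = 74 minutes
Percent used: 18.7%
Percent remaining: 81.3%

74


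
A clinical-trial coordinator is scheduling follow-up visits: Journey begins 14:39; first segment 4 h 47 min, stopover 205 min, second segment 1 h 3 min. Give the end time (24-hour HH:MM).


Depart: 14:39
Leg 1: +287 min -> 19:26
Layover: +205 min -> 22:51
Leg 2: +63 min -> 23:54
Total travel: 555 minutes = 9h 15m
Arrival: 23:54

23:54


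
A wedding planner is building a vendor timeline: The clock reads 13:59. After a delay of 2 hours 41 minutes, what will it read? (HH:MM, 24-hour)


Start time: 13:59
Adding: 2 hours 41 minutes
Minutes: 59 + 41 = 100
Minute overflow: 100 >= 60, so carry 1 hour, minutes = 40
Hours: 13 + 2 + 1 = 16
Result: 16:40

16:40
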